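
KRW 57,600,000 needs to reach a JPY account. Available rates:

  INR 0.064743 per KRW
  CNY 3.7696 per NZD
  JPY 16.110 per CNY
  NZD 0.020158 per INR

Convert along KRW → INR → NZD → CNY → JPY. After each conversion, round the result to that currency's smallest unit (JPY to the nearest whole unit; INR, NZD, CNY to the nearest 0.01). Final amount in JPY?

KRW 57,600,000 × 0.064743 = INR 3,729,196.80
INR 3,729,196.80 × 0.020158 = NZD 75,173.15
NZD 75,173.15 × 3.7696 = CNY 283,372.71
CNY 283,372.71 × 16.110 = JPY 4,565,134

JPY 4,565,134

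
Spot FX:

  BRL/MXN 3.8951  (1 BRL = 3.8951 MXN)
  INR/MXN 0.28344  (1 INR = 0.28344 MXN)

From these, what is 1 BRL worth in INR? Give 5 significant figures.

1 BRL × 3.8951 = 3.8951 MXN
3.8951 MXN ÷ 0.28344 = 13.7422 INR

BRL/INR = 13.742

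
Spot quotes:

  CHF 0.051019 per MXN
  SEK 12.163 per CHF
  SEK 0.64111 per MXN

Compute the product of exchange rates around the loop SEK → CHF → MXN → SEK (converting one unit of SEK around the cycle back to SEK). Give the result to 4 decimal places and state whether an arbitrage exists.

1.0331 (arbitrage exists)

Around SEK → CHF → MXN → SEK: 1 ÷ 12.163 ÷ 0.051019 × 0.64111 = 1.033142
Product > 1; profitable direction is SEK → CHF → MXN → SEK.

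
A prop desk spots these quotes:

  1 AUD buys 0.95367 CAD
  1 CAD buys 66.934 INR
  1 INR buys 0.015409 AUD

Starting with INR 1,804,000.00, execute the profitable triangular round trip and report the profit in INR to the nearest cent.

Profitable loop is INR → CAD → AUD → INR:
INR 1,804,000.00 ÷ 66.934 = CAD 26,951.92
CAD 26,951.92 ÷ 0.95367 = AUD 28,261.27
AUD 28,261.27 ÷ 0.015409 = INR 1,834,075.37
Profit = INR 1,834,075.37 − INR 1,804,000.00

Profit: INR 30,075.37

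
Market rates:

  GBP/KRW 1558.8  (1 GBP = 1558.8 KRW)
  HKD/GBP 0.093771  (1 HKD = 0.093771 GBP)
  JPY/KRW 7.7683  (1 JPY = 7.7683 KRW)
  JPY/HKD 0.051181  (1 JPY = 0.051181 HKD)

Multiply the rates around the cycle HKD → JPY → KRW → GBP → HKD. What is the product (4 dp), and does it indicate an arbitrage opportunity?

Around HKD → JPY → KRW → GBP → HKD: 1 ÷ 0.051181 × 7.7683 ÷ 1558.8 ÷ 0.093771 = 1.038385
Product > 1; profitable direction is HKD → JPY → KRW → GBP → HKD.

1.0384 (arbitrage exists)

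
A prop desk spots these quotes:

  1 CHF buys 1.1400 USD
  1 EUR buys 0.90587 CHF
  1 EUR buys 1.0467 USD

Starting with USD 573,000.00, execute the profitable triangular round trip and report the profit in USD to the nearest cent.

Profitable loop is USD → CHF → EUR → USD:
USD 573,000.00 ÷ 1.1400 = CHF 502,631.58
CHF 502,631.58 ÷ 0.90587 = EUR 554,860.61
EUR 554,860.61 × 1.0467 = USD 580,772.60
Profit = USD 580,772.60 − USD 573,000.00

Profit: USD 7,772.60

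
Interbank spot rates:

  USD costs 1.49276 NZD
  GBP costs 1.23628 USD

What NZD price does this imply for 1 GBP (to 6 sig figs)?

1 GBP × 1.23628 = 1.23628 USD
1.23628 USD × 1.49276 = 1.84547 NZD

GBP/NZD = 1.84547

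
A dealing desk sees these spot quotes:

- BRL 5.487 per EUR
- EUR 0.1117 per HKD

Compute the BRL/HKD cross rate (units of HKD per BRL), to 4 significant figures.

BRL/HKD = 1.632

1 BRL ÷ 5.487 = 0.182249 EUR
0.182249 EUR ÷ 0.1117 = 1.63159 HKD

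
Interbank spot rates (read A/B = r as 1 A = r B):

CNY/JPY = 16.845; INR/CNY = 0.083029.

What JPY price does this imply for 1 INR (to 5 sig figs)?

1 INR × 0.083029 = 0.083029 CNY
0.083029 CNY × 16.845 = 1.39862 JPY

INR/JPY = 1.3986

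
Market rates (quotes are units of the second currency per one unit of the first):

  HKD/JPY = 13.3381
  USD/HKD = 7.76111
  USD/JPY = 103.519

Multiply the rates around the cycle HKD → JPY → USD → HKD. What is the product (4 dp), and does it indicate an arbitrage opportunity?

Around HKD → JPY → USD → HKD: 1 × 13.3381 ÷ 103.519 × 7.76111 = 0.999995
Product ≈ 1 (deviation 0.001%, within rounding noise).

1.0000 (no arbitrage)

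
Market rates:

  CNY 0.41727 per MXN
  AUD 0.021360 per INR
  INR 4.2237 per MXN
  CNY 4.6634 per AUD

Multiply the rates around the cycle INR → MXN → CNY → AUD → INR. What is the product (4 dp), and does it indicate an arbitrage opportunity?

0.9918 (arbitrage exists)

Around INR → MXN → CNY → AUD → INR: 1 ÷ 4.2237 × 0.41727 ÷ 4.6634 ÷ 0.021360 = 0.991791
Product < 1; profitable direction is INR → AUD → CNY → MXN → INR.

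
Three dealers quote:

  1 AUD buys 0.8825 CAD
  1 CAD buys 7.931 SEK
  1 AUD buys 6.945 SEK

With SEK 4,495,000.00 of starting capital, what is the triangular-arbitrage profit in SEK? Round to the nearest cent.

Profitable loop is SEK → AUD → CAD → SEK:
SEK 4,495,000.00 ÷ 6.945 = AUD 647,228.22
AUD 647,228.22 × 0.8825 = CAD 571,178.91
CAD 571,178.91 × 7.931 = SEK 4,530,019.90
Profit = SEK 4,530,019.90 − SEK 4,495,000.00

Profit: SEK 35,019.90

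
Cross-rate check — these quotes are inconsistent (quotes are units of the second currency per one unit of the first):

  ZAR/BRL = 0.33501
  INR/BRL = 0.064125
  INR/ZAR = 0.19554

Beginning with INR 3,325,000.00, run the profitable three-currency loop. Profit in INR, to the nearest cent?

Profit: INR 71,703.61

Profitable loop is INR → ZAR → BRL → INR:
INR 3,325,000.00 × 0.19554 = ZAR 650,170.50
ZAR 650,170.50 × 0.33501 = BRL 217,813.62
BRL 217,813.62 ÷ 0.064125 = INR 3,396,703.61
Profit = INR 3,396,703.61 − INR 3,325,000.00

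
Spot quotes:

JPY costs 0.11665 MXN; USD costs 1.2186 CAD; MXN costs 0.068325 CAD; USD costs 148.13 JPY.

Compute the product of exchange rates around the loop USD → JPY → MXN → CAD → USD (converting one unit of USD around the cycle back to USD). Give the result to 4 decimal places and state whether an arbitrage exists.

0.9688 (arbitrage exists)

Around USD → JPY → MXN → CAD → USD: 1 × 148.13 × 0.11665 × 0.068325 ÷ 1.2186 = 0.968827
Product < 1; profitable direction is USD → CAD → MXN → JPY → USD.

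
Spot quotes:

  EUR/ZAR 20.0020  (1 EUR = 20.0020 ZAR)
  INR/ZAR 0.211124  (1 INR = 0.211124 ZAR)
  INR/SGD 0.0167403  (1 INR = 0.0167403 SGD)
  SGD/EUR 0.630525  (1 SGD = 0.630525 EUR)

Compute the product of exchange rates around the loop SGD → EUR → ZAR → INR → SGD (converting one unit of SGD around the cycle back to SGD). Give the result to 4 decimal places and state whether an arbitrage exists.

Around SGD → EUR → ZAR → INR → SGD: 1 × 0.630525 × 20.0020 ÷ 0.211124 × 0.0167403 = 1.000003
Product ≈ 1 (deviation 0.000%, within rounding noise).

1.0000 (no arbitrage)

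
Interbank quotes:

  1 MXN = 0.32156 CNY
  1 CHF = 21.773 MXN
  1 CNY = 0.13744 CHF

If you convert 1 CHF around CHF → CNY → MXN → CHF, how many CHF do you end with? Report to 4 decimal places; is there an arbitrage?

1.0392 (arbitrage exists)

Around CHF → CNY → MXN → CHF: 1 ÷ 0.13744 ÷ 0.32156 ÷ 21.773 = 1.039218
Product > 1; profitable direction is CHF → CNY → MXN → CHF.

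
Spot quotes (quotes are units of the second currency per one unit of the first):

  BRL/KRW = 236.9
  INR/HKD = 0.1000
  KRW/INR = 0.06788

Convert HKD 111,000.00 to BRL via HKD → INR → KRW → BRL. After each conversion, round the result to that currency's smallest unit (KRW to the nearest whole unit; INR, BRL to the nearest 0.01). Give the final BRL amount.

BRL 69,026.54

HKD 111,000.00 ÷ 0.1000 = INR 1,110,000.00
INR 1,110,000.00 ÷ 0.06788 = KRW 16,352,387
KRW 16,352,387 ÷ 236.9 = BRL 69,026.54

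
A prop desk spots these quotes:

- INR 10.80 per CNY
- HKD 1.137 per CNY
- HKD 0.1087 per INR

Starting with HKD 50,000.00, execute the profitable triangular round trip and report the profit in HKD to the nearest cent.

Profit: HKD 1,625.33

Profitable loop is HKD → CNY → INR → HKD:
HKD 50,000.00 ÷ 1.137 = CNY 43,975.37
CNY 43,975.37 × 10.80 = INR 474,934.04
INR 474,934.04 × 0.1087 = HKD 51,625.33
Profit = HKD 51,625.33 − HKD 50,000.00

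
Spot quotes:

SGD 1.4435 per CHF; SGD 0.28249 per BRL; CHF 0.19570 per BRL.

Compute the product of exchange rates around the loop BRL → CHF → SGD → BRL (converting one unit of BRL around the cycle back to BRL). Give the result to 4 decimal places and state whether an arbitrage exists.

Around BRL → CHF → SGD → BRL: 1 × 0.19570 × 1.4435 ÷ 0.28249 = 1.000010
Product ≈ 1 (deviation 0.001%, within rounding noise).

1.0000 (no arbitrage)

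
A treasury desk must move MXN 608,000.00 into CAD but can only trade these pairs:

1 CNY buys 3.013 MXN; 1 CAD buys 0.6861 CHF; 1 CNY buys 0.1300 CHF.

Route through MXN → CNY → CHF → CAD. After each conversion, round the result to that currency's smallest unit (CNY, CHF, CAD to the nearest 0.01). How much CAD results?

MXN 608,000.00 ÷ 3.013 = CNY 201,792.23
CNY 201,792.23 × 0.1300 = CHF 26,232.99
CHF 26,232.99 ÷ 0.6861 = CAD 38,234.94

CAD 38,234.94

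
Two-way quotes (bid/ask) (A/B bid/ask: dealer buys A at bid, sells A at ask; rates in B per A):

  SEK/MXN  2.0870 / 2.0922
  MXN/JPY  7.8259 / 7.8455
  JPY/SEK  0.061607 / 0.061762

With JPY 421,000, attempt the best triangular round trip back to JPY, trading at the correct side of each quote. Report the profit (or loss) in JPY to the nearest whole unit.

Net profit: JPY 2,613

Best loop JPY → SEK → MXN → JPY:
JPY 421,000 × 0.061607 (sell JPY at bid) = SEK 25,936.55
SEK 25,936.55 × 2.0870 (sell SEK at bid) = MXN 54,129.57
MXN 54,129.57 × 7.8259 (sell MXN at bid) = JPY 423,613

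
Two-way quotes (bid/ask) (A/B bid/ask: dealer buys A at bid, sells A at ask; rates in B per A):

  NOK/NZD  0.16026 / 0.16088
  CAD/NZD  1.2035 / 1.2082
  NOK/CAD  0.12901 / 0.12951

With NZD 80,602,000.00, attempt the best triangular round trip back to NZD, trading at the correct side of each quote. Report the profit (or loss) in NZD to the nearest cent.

Best loop NZD → CAD → NOK → NZD:
NZD 80,602,000.00 ÷ 1.2082 (buy CAD at ask) = CAD 66,712,464.82
CAD 66,712,464.82 ÷ 0.12951 (buy NOK at ask) = NOK 515,114,391.35
NOK 515,114,391.35 × 0.16026 (sell NOK at bid) = NZD 82,552,232.36

Net profit: NZD 1,950,232.36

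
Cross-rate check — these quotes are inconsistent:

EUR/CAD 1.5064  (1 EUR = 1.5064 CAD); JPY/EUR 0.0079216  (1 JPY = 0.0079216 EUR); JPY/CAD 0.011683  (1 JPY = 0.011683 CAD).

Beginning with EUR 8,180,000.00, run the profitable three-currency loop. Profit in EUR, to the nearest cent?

Profit: EUR 175,109.44

Profitable loop is EUR → CAD → JPY → EUR:
EUR 8,180,000.00 × 1.5064 = CAD 12,322,352.00
CAD 12,322,352.00 ÷ 0.011683 = JPY 1,054,724,985
JPY 1,054,724,985 × 0.0079216 = EUR 8,355,109.44
Profit = EUR 8,355,109.44 − EUR 8,180,000.00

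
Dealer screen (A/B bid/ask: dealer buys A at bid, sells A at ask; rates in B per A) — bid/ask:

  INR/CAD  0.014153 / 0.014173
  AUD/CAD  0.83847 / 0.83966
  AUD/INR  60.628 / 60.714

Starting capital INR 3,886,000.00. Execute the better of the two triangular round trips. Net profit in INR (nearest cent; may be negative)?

Best loop INR → CAD → AUD → INR:
INR 3,886,000.00 × 0.014153 (sell INR at bid) = CAD 54,998.56
CAD 54,998.56 ÷ 0.83966 (buy AUD at ask) = AUD 65,500.99
AUD 65,500.99 × 60.628 (sell AUD at bid) = INR 3,971,193.79

Net profit: INR 85,193.79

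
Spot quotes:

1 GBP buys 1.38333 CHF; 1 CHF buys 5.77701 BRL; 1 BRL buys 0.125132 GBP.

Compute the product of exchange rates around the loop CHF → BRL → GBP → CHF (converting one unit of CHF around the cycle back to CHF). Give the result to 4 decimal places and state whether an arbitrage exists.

1.0000 (no arbitrage)

Around CHF → BRL → GBP → CHF: 1 × 5.77701 × 0.125132 × 1.38333 = 0.999994
Product ≈ 1 (deviation 0.001%, within rounding noise).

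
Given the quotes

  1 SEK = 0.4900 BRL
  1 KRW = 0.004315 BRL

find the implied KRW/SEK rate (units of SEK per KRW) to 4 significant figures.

KRW/SEK = 0.008806

1 KRW × 0.004315 = 0.004315 BRL
0.004315 BRL ÷ 0.4900 = 0.00880612 SEK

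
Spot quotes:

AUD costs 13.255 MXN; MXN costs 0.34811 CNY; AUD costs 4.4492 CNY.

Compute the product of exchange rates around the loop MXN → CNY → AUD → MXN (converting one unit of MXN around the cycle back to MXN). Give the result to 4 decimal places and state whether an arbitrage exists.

1.0371 (arbitrage exists)

Around MXN → CNY → AUD → MXN: 1 × 0.34811 ÷ 4.4492 × 13.255 = 1.037085
Product > 1; profitable direction is MXN → CNY → AUD → MXN.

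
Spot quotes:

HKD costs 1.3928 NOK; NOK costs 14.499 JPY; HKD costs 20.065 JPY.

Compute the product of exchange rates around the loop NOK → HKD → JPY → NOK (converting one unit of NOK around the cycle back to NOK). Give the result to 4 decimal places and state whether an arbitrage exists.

Around NOK → HKD → JPY → NOK: 1 ÷ 1.3928 × 20.065 ÷ 14.499 = 0.993602
Product < 1; profitable direction is NOK → JPY → HKD → NOK.

0.9936 (arbitrage exists)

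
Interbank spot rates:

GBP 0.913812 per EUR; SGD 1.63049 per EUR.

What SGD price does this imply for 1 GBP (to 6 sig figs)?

1 GBP ÷ 0.913812 = 1.09432 EUR
1.09432 EUR × 1.63049 = 1.78427 SGD

GBP/SGD = 1.78427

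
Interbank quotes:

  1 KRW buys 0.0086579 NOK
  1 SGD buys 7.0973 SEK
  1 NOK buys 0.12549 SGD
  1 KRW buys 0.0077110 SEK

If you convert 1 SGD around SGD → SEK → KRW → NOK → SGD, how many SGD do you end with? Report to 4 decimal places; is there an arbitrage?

1.0000 (no arbitrage)

Around SGD → SEK → KRW → NOK → SGD: 1 × 7.0973 ÷ 0.0077110 × 0.0086579 × 0.12549 = 1.000010
Product ≈ 1 (deviation 0.001%, within rounding noise).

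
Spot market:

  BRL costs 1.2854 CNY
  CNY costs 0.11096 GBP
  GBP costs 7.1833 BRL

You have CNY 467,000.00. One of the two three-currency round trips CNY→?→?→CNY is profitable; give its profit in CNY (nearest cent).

Profitable loop is CNY → GBP → BRL → CNY:
CNY 467,000.00 × 0.11096 = GBP 51,818.32
GBP 51,818.32 × 7.1833 = BRL 372,226.54
BRL 372,226.54 × 1.2854 = CNY 478,459.99
Profit = CNY 478,459.99 − CNY 467,000.00

Profit: CNY 11,459.99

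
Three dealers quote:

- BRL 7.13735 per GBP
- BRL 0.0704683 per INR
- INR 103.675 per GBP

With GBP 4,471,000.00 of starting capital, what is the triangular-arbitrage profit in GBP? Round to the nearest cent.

Profitable loop is GBP → INR → BRL → GBP:
GBP 4,471,000.00 × 103.675 = INR 463,530,925.00
INR 463,530,925.00 × 0.0704683 = BRL 32,664,236.28
BRL 32,664,236.28 ÷ 7.13735 = GBP 4,576,521.58
Profit = GBP 4,576,521.58 − GBP 4,471,000.00

Profit: GBP 105,521.58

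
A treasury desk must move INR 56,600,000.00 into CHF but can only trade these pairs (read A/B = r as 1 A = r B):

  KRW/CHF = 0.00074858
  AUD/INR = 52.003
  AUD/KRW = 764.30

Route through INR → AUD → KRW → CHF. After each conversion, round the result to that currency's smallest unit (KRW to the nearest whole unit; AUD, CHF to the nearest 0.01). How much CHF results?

INR 56,600,000.00 ÷ 52.003 = AUD 1,088,398.75
AUD 1,088,398.75 × 764.30 = KRW 831,863,165
KRW 831,863,165 × 0.00074858 = CHF 622,716.13

CHF 622,716.13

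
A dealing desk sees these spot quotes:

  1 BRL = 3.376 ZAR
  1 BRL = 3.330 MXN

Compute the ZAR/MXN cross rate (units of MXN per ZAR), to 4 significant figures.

ZAR/MXN = 0.9864

1 ZAR ÷ 3.376 = 0.296209 BRL
0.296209 BRL × 3.330 = 0.986374 MXN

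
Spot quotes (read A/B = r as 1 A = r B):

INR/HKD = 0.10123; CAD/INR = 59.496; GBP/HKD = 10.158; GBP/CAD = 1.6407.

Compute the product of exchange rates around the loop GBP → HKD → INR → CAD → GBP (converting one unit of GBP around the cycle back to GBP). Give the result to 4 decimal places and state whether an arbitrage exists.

1.0280 (arbitrage exists)

Around GBP → HKD → INR → CAD → GBP: 1 × 10.158 ÷ 0.10123 ÷ 59.496 ÷ 1.6407 = 1.027974
Product > 1; profitable direction is GBP → HKD → INR → CAD → GBP.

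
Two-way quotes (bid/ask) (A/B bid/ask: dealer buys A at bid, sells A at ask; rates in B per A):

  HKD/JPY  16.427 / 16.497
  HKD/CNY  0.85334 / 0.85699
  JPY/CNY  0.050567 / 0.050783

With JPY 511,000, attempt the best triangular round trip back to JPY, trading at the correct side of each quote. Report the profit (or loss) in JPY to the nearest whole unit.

Net profit: JPY 9,499

Best loop JPY → HKD → CNY → JPY:
JPY 511,000 ÷ 16.497 (buy HKD at ask) = HKD 30,975.33
HKD 30,975.33 × 0.85334 (sell HKD at bid) = CNY 26,432.49
CNY 26,432.49 ÷ 0.050783 (buy JPY at ask) = JPY 520,499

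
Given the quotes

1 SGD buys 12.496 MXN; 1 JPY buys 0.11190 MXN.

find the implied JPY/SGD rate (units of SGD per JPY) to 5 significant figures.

JPY/SGD = 0.0089549

1 JPY × 0.11190 = 0.1119 MXN
0.1119 MXN ÷ 12.496 = 0.00895487 SGD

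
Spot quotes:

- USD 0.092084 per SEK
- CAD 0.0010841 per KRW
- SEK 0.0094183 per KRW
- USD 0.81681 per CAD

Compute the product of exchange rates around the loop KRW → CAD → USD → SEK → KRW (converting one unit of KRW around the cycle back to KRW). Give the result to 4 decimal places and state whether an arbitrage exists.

Around KRW → CAD → USD → SEK → KRW: 1 × 0.0010841 × 0.81681 ÷ 0.092084 ÷ 0.0094183 = 1.021019
Product > 1; profitable direction is KRW → CAD → USD → SEK → KRW.

1.0210 (arbitrage exists)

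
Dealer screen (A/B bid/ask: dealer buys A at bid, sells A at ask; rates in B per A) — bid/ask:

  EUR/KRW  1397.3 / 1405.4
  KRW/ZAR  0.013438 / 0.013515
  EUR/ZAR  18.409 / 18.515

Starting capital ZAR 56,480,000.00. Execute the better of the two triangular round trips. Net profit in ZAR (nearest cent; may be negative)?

Net profit: ZAR 798,978.92

Best loop ZAR → EUR → KRW → ZAR:
ZAR 56,480,000.00 ÷ 18.515 (buy EUR at ask) = EUR 3,050,499.59
EUR 3,050,499.59 × 1397.3 (sell EUR at bid) = KRW 4,262,463,084
KRW 4,262,463,084 × 0.013438 (sell KRW at bid) = ZAR 57,278,978.92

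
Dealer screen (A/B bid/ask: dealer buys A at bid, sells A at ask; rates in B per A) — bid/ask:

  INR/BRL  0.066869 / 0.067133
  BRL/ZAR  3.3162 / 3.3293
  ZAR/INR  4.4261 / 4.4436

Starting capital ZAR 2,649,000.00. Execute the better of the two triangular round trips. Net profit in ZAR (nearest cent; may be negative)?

Net profit: ZAR 18,214.93

Best loop ZAR → BRL → INR → ZAR:
ZAR 2,649,000.00 ÷ 3.3293 (buy BRL at ask) = BRL 795,662.75
BRL 795,662.75 ÷ 0.067133 (buy INR at ask) = INR 11,852,036.29
INR 11,852,036.29 ÷ 4.4436 (buy ZAR at ask) = ZAR 2,667,214.93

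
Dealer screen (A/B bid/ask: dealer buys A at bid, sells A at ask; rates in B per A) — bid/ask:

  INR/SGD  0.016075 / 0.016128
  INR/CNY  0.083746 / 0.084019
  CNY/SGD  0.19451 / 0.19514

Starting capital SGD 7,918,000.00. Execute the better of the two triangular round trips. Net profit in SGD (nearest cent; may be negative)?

Net profit: SGD 79,255.83

Best loop SGD → INR → CNY → SGD:
SGD 7,918,000.00 ÷ 0.016128 (buy INR at ask) = INR 490,947,420.63
INR 490,947,420.63 × 0.083746 (sell INR at bid) = CNY 41,114,882.69
CNY 41,114,882.69 × 0.19451 (sell CNY at bid) = SGD 7,997,255.83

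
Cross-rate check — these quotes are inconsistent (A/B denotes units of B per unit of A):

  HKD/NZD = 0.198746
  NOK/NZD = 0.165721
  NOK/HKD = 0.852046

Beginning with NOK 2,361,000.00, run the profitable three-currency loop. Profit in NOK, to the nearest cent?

Profitable loop is NOK → HKD → NZD → NOK:
NOK 2,361,000.00 × 0.852046 = HKD 2,011,680.61
HKD 2,011,680.61 × 0.198746 = NZD 399,813.47
NZD 399,813.47 ÷ 0.165721 = NOK 2,412,569.76
Profit = NOK 2,412,569.76 − NOK 2,361,000.00

Profit: NOK 51,569.76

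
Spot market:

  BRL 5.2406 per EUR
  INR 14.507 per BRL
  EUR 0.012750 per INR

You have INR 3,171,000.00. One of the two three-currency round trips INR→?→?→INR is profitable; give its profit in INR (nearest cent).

Profitable loop is INR → BRL → EUR → INR:
INR 3,171,000.00 ÷ 14.507 = BRL 218,584.13
BRL 218,584.13 ÷ 5.2406 = EUR 41,709.75
EUR 41,709.75 ÷ 0.012750 = INR 3,271,353.18
Profit = INR 3,271,353.18 − INR 3,171,000.00

Profit: INR 100,353.18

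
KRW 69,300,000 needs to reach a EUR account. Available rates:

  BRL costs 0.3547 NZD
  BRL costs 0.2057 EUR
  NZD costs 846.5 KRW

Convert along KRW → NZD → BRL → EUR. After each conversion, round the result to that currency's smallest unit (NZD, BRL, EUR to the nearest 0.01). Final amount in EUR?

EUR 47,476.57

KRW 69,300,000 ÷ 846.5 = NZD 81,866.51
NZD 81,866.51 ÷ 0.3547 = BRL 230,804.93
BRL 230,804.93 × 0.2057 = EUR 47,476.57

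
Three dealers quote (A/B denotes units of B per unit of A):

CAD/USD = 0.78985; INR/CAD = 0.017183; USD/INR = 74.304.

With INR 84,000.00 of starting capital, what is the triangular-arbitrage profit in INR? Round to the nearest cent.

Profitable loop is INR → CAD → USD → INR:
INR 84,000.00 × 0.017183 = CAD 1,443.37
CAD 1,443.37 × 0.78985 = USD 1,140.05
USD 1,140.05 × 74.304 = INR 84,710.08
Profit = INR 84,710.08 − INR 84,000.00

Profit: INR 710.08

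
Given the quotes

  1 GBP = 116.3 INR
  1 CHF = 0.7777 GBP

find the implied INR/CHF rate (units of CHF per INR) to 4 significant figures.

INR/CHF = 0.01106

1 INR ÷ 116.3 = 0.00859845 GBP
0.00859845 GBP ÷ 0.7777 = 0.0110563 CHF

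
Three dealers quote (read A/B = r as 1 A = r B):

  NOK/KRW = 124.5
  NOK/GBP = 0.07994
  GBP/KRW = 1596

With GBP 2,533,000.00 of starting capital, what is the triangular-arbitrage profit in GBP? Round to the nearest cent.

Profit: GBP 62,750.04

Profitable loop is GBP → KRW → NOK → GBP:
GBP 2,533,000.00 × 1596 = KRW 4,042,668,000
KRW 4,042,668,000 ÷ 124.5 = NOK 32,471,228.92
NOK 32,471,228.92 × 0.07994 = GBP 2,595,750.04
Profit = GBP 2,595,750.04 − GBP 2,533,000.00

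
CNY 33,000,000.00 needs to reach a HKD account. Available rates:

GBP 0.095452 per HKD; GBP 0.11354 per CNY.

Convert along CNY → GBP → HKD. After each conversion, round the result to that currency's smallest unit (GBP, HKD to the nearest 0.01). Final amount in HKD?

CNY 33,000,000.00 × 0.11354 = GBP 3,746,820.00
GBP 3,746,820.00 ÷ 0.095452 = HKD 39,253,446.76

HKD 39,253,446.76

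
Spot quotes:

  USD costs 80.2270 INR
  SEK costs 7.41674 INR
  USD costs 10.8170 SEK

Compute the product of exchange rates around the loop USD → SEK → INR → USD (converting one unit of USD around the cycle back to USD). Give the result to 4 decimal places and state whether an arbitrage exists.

Around USD → SEK → INR → USD: 1 × 10.8170 × 7.41674 ÷ 80.2270 = 0.999998
Product ≈ 1 (deviation 0.000%, within rounding noise).

1.0000 (no arbitrage)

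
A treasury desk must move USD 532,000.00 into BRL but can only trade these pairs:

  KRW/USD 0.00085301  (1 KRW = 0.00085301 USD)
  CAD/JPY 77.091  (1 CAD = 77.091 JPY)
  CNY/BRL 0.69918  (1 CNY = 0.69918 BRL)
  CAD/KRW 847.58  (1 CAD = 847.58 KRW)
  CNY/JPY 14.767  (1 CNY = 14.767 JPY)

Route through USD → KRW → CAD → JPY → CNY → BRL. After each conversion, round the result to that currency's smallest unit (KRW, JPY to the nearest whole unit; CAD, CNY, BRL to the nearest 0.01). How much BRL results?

BRL 2,685,821.92

USD 532,000.00 ÷ 0.00085301 = KRW 623,673,814
KRW 623,673,814 ÷ 847.58 = CAD 735,828.85
CAD 735,828.85 × 77.091 = JPY 56,725,782
JPY 56,725,782 ÷ 14.767 = CNY 3,841,388.37
CNY 3,841,388.37 × 0.69918 = BRL 2,685,821.92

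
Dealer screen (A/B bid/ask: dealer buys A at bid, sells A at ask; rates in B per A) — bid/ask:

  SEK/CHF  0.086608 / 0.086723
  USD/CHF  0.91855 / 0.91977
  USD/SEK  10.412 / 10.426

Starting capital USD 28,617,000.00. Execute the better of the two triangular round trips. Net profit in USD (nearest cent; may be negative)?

Net profit: USD 454,998.76

Best loop USD → CHF → SEK → USD:
USD 28,617,000.00 × 0.91855 (sell USD at bid) = CHF 26,286,145.35
CHF 26,286,145.35 ÷ 0.086723 (buy SEK at ask) = SEK 303,104,659.09
SEK 303,104,659.09 ÷ 10.426 (buy USD at ask) = USD 29,071,998.76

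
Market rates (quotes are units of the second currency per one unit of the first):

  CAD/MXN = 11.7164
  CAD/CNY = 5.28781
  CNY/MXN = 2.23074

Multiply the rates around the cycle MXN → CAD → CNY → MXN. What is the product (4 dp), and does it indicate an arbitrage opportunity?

1.0068 (arbitrage exists)

Around MXN → CAD → CNY → MXN: 1 ÷ 11.7164 × 5.28781 × 2.23074 = 1.006771
Product > 1; profitable direction is MXN → CAD → CNY → MXN.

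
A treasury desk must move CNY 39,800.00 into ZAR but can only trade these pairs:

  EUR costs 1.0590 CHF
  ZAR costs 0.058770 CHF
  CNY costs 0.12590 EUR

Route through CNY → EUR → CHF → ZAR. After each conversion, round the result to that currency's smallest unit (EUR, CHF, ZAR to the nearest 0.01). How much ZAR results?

ZAR 90,291.99

CNY 39,800.00 × 0.12590 = EUR 5,010.82
EUR 5,010.82 × 1.0590 = CHF 5,306.46
CHF 5,306.46 ÷ 0.058770 = ZAR 90,291.99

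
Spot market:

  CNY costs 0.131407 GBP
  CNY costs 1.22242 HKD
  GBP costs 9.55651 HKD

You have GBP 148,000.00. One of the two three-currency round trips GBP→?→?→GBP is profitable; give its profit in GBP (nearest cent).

Profit: GBP 4,040.43

Profitable loop is GBP → HKD → CNY → GBP:
GBP 148,000.00 × 9.55651 = HKD 1,414,363.48
HKD 1,414,363.48 ÷ 1.22242 = CNY 1,157,019.26
CNY 1,157,019.26 × 0.131407 = GBP 152,040.43
Profit = GBP 152,040.43 − GBP 148,000.00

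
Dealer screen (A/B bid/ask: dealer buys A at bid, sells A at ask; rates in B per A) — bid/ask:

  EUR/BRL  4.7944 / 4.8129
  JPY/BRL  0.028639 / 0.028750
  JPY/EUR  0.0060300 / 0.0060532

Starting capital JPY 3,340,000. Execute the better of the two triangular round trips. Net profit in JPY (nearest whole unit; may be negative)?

Best loop JPY → EUR → BRL → JPY:
JPY 3,340,000 × 0.0060300 (sell JPY at bid) = EUR 20,140.20
EUR 20,140.20 × 4.7944 (sell EUR at bid) = BRL 96,560.17
BRL 96,560.17 ÷ 0.028750 (buy JPY at ask) = JPY 3,358,615

Net profit: JPY 18,615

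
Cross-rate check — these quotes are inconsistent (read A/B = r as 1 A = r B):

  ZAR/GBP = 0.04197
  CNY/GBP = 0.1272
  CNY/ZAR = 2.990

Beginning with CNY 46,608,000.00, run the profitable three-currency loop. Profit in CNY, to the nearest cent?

Profitable loop is CNY → GBP → ZAR → CNY:
CNY 46,608,000.00 × 0.1272 = GBP 5,928,537.60
GBP 5,928,537.60 ÷ 0.04197 = ZAR 141,256,554.68
ZAR 141,256,554.68 ÷ 2.990 = CNY 47,242,994.88
Profit = CNY 47,242,994.88 − CNY 46,608,000.00

Profit: CNY 634,994.88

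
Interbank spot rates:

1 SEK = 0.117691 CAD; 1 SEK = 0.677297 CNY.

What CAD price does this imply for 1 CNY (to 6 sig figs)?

CNY/CAD = 0.173766

1 CNY ÷ 0.677297 = 1.47646 SEK
1.47646 SEK × 0.117691 = 0.173766 CAD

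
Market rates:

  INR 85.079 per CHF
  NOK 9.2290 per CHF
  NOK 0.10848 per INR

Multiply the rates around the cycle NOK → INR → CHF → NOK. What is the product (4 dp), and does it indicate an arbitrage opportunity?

Around NOK → INR → CHF → NOK: 1 ÷ 0.10848 ÷ 85.079 × 9.2290 = 0.999960
Product ≈ 1 (deviation 0.004%, within rounding noise).

1.0000 (no arbitrage)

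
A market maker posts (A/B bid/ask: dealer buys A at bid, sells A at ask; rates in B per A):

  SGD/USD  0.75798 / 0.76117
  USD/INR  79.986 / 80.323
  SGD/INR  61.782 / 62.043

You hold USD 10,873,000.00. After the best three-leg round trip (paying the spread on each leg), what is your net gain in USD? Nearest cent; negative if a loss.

Net profit: USD 114,269.25

Best loop USD → SGD → INR → USD:
USD 10,873,000.00 ÷ 0.76117 (buy SGD at ask) = SGD 14,284,588.20
SGD 14,284,588.20 × 61.782 (sell SGD at bid) = INR 882,530,428.16
INR 882,530,428.16 ÷ 80.323 (buy USD at ask) = USD 10,987,269.25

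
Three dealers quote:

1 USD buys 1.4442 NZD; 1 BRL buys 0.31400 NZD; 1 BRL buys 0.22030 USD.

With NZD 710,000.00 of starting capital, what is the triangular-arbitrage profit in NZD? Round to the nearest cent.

Profit: NZD 9,400.17

Profitable loop is NZD → BRL → USD → NZD:
NZD 710,000.00 ÷ 0.31400 = BRL 2,261,146.50
BRL 2,261,146.50 × 0.22030 = USD 498,130.57
USD 498,130.57 × 1.4442 = NZD 719,400.17
Profit = NZD 719,400.17 − NZD 710,000.00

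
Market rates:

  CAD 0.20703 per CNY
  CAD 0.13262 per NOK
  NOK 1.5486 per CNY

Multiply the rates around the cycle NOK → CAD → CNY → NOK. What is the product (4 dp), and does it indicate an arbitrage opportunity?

0.9920 (arbitrage exists)

Around NOK → CAD → CNY → NOK: 1 × 0.13262 ÷ 0.20703 × 1.5486 = 0.992008
Product < 1; profitable direction is NOK → CNY → CAD → NOK.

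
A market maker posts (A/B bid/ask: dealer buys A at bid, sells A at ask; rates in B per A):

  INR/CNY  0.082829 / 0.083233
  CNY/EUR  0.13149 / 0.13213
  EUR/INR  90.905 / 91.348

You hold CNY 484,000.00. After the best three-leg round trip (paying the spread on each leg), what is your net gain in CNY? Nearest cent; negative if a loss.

Best loop CNY → INR → EUR → CNY:
CNY 484,000.00 ÷ 0.083233 (buy INR at ask) = INR 5,815,001.26
INR 5,815,001.26 ÷ 91.348 (buy EUR at ask) = EUR 63,657.67
EUR 63,657.67 ÷ 0.13213 (buy CNY at ask) = CNY 481,780.63

Net result: CNY -2,219.37 (no profitable arbitrage after spreads)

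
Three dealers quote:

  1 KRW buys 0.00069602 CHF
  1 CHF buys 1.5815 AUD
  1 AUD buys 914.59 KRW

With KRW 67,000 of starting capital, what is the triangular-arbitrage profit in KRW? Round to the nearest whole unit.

Profitable loop is KRW → CHF → AUD → KRW:
KRW 67,000 × 0.00069602 = CHF 46.63
CHF 46.63 × 1.5815 = AUD 73.75
AUD 73.75 × 914.59 = KRW 67,452
Profit = KRW 67,452 − KRW 67,000

Profit: KRW 452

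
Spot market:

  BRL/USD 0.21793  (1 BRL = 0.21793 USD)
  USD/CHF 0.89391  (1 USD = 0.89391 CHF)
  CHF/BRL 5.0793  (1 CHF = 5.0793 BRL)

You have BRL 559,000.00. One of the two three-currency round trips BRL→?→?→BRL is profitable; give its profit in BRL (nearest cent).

Profitable loop is BRL → CHF → USD → BRL:
BRL 559,000.00 ÷ 5.0793 = CHF 110,054.54
CHF 110,054.54 ÷ 0.89391 = USD 123,115.90
USD 123,115.90 ÷ 0.21793 = BRL 564,933.24
Profit = BRL 564,933.24 − BRL 559,000.00

Profit: BRL 5,933.24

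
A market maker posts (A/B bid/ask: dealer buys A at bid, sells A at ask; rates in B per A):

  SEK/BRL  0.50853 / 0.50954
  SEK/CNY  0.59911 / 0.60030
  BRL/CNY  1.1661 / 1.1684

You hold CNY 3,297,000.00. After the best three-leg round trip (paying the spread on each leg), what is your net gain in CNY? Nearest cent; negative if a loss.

Net profit: CNY 20,841.88

Best loop CNY → BRL → SEK → CNY:
CNY 3,297,000.00 ÷ 1.1684 (buy BRL at ask) = BRL 2,821,807.60
BRL 2,821,807.60 ÷ 0.50954 (buy SEK at ask) = SEK 5,537,951.09
SEK 5,537,951.09 × 0.59911 (sell SEK at bid) = CNY 3,317,841.88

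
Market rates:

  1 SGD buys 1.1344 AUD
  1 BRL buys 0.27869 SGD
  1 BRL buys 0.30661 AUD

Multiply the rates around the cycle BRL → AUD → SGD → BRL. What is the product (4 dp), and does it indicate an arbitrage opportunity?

Around BRL → AUD → SGD → BRL: 1 × 0.30661 ÷ 1.1344 ÷ 0.27869 = 0.969837
Product < 1; profitable direction is BRL → SGD → AUD → BRL.

0.9698 (arbitrage exists)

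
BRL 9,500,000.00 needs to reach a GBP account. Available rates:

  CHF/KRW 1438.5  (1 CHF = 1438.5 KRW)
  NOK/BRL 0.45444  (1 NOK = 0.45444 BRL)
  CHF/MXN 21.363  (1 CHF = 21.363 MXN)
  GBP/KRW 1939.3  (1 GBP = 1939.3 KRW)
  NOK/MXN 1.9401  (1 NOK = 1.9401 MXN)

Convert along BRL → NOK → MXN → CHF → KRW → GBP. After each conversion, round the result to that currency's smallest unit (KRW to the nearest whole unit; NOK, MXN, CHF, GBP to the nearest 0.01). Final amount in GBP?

GBP 1,408,230.67

BRL 9,500,000.00 ÷ 0.45444 = NOK 20,904,849.93
NOK 20,904,849.93 × 1.9401 = MXN 40,557,499.35
MXN 40,557,499.35 ÷ 21.363 = CHF 1,898,492.69
CHF 1,898,492.69 × 1438.5 = KRW 2,730,981,735
KRW 2,730,981,735 ÷ 1939.3 = GBP 1,408,230.67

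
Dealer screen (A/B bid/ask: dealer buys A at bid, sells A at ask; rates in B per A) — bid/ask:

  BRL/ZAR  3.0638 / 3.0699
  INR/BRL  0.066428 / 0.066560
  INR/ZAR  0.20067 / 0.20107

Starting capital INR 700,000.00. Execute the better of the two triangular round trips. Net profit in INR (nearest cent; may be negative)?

Best loop INR → BRL → ZAR → INR:
INR 700,000.00 × 0.066428 (sell INR at bid) = BRL 46,499.60
BRL 46,499.60 × 3.0638 (sell BRL at bid) = ZAR 142,465.47
ZAR 142,465.47 ÷ 0.20107 (buy INR at ask) = INR 708,536.70

Net profit: INR 8,536.70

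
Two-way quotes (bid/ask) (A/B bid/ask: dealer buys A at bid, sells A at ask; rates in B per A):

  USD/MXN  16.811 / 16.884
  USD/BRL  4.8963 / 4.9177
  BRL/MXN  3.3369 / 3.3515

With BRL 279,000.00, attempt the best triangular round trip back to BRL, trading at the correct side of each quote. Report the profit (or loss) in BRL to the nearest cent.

Best loop BRL → USD → MXN → BRL:
BRL 279,000.00 ÷ 4.9177 (buy USD at ask) = USD 56,733.84
USD 56,733.84 × 16.811 (sell USD at bid) = MXN 953,752.57
MXN 953,752.57 ÷ 3.3515 (buy BRL at ask) = BRL 284,574.84

Net profit: BRL 5,574.84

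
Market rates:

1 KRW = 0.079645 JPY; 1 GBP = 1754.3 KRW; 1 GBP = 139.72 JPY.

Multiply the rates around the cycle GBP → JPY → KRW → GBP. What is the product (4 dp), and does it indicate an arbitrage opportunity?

1.0000 (no arbitrage)

Around GBP → JPY → KRW → GBP: 1 × 139.72 ÷ 0.079645 ÷ 1754.3 = 0.999991
Product ≈ 1 (deviation 0.001%, within rounding noise).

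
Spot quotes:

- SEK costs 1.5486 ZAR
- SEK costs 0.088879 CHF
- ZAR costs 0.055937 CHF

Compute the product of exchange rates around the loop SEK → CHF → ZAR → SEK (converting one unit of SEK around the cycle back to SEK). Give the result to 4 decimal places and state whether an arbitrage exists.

1.0260 (arbitrage exists)

Around SEK → CHF → ZAR → SEK: 1 × 0.088879 ÷ 0.055937 ÷ 1.5486 = 1.026032
Product > 1; profitable direction is SEK → CHF → ZAR → SEK.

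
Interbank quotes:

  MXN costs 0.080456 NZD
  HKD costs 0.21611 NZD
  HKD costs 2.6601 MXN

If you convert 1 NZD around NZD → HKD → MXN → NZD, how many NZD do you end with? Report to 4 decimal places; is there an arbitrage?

0.9903 (arbitrage exists)

Around NZD → HKD → MXN → NZD: 1 ÷ 0.21611 × 2.6601 × 0.080456 = 0.990334
Product < 1; profitable direction is NZD → MXN → HKD → NZD.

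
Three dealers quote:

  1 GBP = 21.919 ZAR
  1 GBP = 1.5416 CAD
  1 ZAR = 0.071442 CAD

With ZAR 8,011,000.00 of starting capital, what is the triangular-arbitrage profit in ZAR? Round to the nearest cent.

Profit: ZAR 126,469.44

Profitable loop is ZAR → CAD → GBP → ZAR:
ZAR 8,011,000.00 × 0.071442 = CAD 572,321.86
CAD 572,321.86 ÷ 1.5416 = GBP 371,251.86
GBP 371,251.86 × 21.919 = ZAR 8,137,469.44
Profit = ZAR 8,137,469.44 − ZAR 8,011,000.00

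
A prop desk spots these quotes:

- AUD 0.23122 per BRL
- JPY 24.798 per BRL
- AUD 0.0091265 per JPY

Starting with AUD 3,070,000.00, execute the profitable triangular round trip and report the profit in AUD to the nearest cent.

Profitable loop is AUD → JPY → BRL → AUD:
AUD 3,070,000.00 ÷ 0.0091265 = JPY 336,383,060
JPY 336,383,060 ÷ 24.798 = BRL 13,564,927.02
BRL 13,564,927.02 × 0.23122 = AUD 3,136,482.43
Profit = AUD 3,136,482.43 − AUD 3,070,000.00

Profit: AUD 66,482.43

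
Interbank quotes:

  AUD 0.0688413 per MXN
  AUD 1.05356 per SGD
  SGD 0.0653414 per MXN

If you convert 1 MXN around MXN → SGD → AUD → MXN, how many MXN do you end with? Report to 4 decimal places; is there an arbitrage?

Around MXN → SGD → AUD → MXN: 1 × 0.0653414 × 1.05356 ÷ 0.0688413 = 0.999997
Product ≈ 1 (deviation 0.000%, within rounding noise).

1.0000 (no arbitrage)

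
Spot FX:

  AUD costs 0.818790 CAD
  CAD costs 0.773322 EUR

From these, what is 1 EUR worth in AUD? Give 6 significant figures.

1 EUR ÷ 0.773322 = 1.29312 CAD
1.29312 CAD ÷ 0.818790 = 1.57931 AUD

EUR/AUD = 1.57931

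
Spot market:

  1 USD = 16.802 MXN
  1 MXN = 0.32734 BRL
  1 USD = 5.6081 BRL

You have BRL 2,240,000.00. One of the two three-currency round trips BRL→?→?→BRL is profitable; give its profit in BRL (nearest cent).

Profit: BRL 44,040.02

Profitable loop is BRL → MXN → USD → BRL:
BRL 2,240,000.00 ÷ 0.32734 = MXN 6,843,037.82
MXN 6,843,037.82 ÷ 16.802 = USD 407,275.19
USD 407,275.19 × 5.6081 = BRL 2,284,040.02
Profit = BRL 2,284,040.02 − BRL 2,240,000.00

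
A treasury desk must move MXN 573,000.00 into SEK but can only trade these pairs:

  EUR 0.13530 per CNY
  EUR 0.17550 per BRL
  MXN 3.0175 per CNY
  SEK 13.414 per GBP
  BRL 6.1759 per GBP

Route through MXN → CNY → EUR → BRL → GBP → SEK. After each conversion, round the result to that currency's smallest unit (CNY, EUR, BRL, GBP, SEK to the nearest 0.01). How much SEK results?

SEK 317,970.02

MXN 573,000.00 ÷ 3.0175 = CNY 189,892.29
CNY 189,892.29 × 0.13530 = EUR 25,692.43
EUR 25,692.43 ÷ 0.17550 = BRL 146,395.61
BRL 146,395.61 ÷ 6.1759 = GBP 23,704.34
GBP 23,704.34 × 13.414 = SEK 317,970.02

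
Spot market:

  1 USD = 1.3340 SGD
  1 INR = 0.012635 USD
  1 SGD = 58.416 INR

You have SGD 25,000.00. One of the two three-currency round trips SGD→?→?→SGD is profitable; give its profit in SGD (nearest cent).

Profitable loop is SGD → USD → INR → SGD:
SGD 25,000.00 ÷ 1.3340 = USD 18,740.63
USD 18,740.63 ÷ 0.012635 = INR 1,483,231.47
INR 1,483,231.47 ÷ 58.416 = SGD 25,390.84
Profit = SGD 25,390.84 − SGD 25,000.00

Profit: SGD 390.84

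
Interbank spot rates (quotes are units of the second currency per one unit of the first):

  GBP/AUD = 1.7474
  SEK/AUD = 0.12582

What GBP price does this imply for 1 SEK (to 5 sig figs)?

1 SEK × 0.12582 = 0.12582 AUD
0.12582 AUD ÷ 1.7474 = 0.0720041 GBP

SEK/GBP = 0.072004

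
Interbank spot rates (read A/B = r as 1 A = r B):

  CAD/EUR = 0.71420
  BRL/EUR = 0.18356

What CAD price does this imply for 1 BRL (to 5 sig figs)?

BRL/CAD = 0.25701

1 BRL × 0.18356 = 0.18356 EUR
0.18356 EUR ÷ 0.71420 = 0.257015 CAD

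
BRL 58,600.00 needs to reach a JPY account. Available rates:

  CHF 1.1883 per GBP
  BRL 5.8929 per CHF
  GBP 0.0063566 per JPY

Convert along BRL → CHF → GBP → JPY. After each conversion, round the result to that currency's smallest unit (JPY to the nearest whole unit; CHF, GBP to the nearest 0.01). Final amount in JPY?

JPY 1,316,490

BRL 58,600.00 ÷ 5.8929 = CHF 9,944.17
CHF 9,944.17 ÷ 1.1883 = GBP 8,368.40
GBP 8,368.40 ÷ 0.0063566 = JPY 1,316,490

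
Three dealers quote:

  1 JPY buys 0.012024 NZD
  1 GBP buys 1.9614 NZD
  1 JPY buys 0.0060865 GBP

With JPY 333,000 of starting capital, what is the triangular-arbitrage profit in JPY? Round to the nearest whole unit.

Profit: JPY 2,397

Profitable loop is JPY → NZD → GBP → JPY:
JPY 333,000 × 0.012024 = NZD 4,003.99
NZD 4,003.99 ÷ 1.9614 = GBP 2,041.39
GBP 2,041.39 ÷ 0.0060865 = JPY 335,397
Profit = JPY 335,397 − JPY 333,000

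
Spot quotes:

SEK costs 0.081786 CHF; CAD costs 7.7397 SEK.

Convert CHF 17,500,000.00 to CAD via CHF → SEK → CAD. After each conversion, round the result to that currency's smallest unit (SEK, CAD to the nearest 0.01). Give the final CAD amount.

CAD 27,646,168.67

CHF 17,500,000.00 ÷ 0.081786 = SEK 213,973,051.62
SEK 213,973,051.62 ÷ 7.7397 = CAD 27,646,168.67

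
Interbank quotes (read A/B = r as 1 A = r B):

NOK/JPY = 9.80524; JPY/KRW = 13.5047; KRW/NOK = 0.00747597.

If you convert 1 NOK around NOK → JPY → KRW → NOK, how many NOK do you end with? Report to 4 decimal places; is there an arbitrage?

0.9899 (arbitrage exists)

Around NOK → JPY → KRW → NOK: 1 × 9.80524 × 13.5047 × 0.00747597 = 0.989944
Product < 1; profitable direction is NOK → KRW → JPY → NOK.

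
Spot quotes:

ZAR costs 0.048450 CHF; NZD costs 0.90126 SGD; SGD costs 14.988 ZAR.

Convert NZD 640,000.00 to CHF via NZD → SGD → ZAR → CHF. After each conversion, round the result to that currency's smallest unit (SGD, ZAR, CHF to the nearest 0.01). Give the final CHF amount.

CHF 418,858.70

NZD 640,000.00 × 0.90126 = SGD 576,806.40
SGD 576,806.40 × 14.988 = ZAR 8,645,174.32
ZAR 8,645,174.32 × 0.048450 = CHF 418,858.70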